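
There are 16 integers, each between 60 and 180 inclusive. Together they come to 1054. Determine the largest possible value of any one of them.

154

To make one integer as large as possible, make the other 15 as small as possible.
The other 15 contribute at least 15 × 60 = 900, leaving at most 1054 − 900 = 154.
Since 154 ≤ 180, this is achievable: one at 154 and 15 at 60.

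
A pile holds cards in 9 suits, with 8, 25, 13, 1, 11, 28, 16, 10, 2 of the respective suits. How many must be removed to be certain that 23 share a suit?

106

In the worst case you take as many as possible of each suit without reaching 23: 8 + 22 + 13 + 1 + 11 + 22 + 16 + 10 + 2 = 105.
The next one must give 23 of some suit, so 105 + 1 = 106.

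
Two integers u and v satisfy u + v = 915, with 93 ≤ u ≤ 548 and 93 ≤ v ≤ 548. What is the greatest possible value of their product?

209306

For a fixed sum, the product uv is largest when u and v are as close as possible.
Taking u = 457 and v = 458 (both in [93, 548]) gives uv = 209306.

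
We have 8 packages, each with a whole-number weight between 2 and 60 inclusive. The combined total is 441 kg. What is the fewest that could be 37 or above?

7

Each value short of 37 is at most 36, costing at least 60 − 36 = 24 against the maximum total of 480.
We can afford to lose at most 480 − 441 = 39, so at most ⌊39/24⌋ = 1 fall short, and at least 7 are ≥ 37.
Exactly 7 works: 7 values at 60 and 1 at 36 total 456; lower one of the high values by 15 (still ≥ 37) to hit 441.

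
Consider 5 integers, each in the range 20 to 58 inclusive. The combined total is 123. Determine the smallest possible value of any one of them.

20

Minimizing one value means maximizing the remaining 4.
The other 4 can take up 4 × 58 = 232 ≥ 123 − 20, so one integer can sit at its floor of 20.
Achievable: one at 20 and the other 4 totalling 103, which fits since 4 × 20 ≤ 103 ≤ 4 × 58.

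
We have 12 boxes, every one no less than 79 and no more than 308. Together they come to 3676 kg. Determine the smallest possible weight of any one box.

288

Minimizing one value means maximizing the remaining 11.
The other 11 contribute at most 11 × 308 = 3388, leaving at least 3676 − 3388 = 288.
Since 288 ≥ 79, this is achievable: one at 288 and 11 at 308.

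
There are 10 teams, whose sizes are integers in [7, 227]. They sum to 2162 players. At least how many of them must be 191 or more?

8

Suppose at most 10 − j of them reach 191; then j values are ≤ 190 and the rest ≤ 227.
The total is then ≤ 190·j + 227·(10 − j) = 2270 − 37j. For this to be ≥ 2162 we need j ≤ 2, so at least 10 − 2 = 8 must reach 191.
Exactly 8 works: 8 values at 227 and 2 at 190 total 2196; lower one of the high values by 34 (still ≥ 191) to hit 2162.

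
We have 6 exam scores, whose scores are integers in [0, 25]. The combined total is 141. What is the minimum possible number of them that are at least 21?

5

If only k of them are at least 21, the other 6 − k are at most 20, so the total is at most k·25 + (6 − k)·20.
This must reach 141, so k·25 + (6 − k)·20 ≥ 141, giving k ≥ 5.
Exactly 5 works: 5 values at 25 and 1 at 20 total 145; lower one of the high values by 4 (still ≥ 21) to hit 141.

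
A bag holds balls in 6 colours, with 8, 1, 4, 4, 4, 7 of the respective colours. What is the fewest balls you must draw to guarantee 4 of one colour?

In the worst case you take as many as possible of each colour without reaching 4: 3 + 1 + 3 + 3 + 3 + 3 = 16.
The next one must give 4 of some colour, so 16 + 1 = 17.

17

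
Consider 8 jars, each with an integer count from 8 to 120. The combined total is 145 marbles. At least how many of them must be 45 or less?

Let j be the number exceeding 45. Then the total is ≥ 46·j + 8·(8 − j) = 64 + 38j.
So 38j ≤ 81 and j ≤ 2; hence at least 8 − 2 = 6 are ≤ 45.
Exactly 6 works: 6 values at 8 and 2 at 46 total 140; raise one of the low values by 5 (still ≤ 45) to hit 145.

6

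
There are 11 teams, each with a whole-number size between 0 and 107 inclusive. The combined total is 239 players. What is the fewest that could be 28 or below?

3

If only k of them are at most 28, the other 11 − k are at least 29, so the total is at least (11 − k)·29 + k·0.
This is ≤ 239, so (11 − k)·29 + 0k ≤ 239, which gives k ≥ 3.
Exactly 3 works: 3 values at 0 and 8 at 29 total 232; raise one of the low values by 7 (still ≤ 28) to hit 239.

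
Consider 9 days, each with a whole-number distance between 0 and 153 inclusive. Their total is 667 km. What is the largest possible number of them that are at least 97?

Suppose k of them are at least 97. Those contribute at least 97 each and the other 9 − k at least 0 each.
So the total is at least 97k + 0(9 − k) = 0 + 97k. This must be ≤ 667, giving k ≤ 6.
k = 6 is achieved by 6 values at 97 and 3 at 0, total 582; add 85 to one value (staying below 97) to reach 667.

6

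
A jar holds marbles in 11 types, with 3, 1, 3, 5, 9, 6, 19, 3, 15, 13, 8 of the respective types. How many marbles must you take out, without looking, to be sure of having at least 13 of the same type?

In the worst case you take as many as possible of each type without reaching 13: 3 + 1 + 3 + 5 + 9 + 6 + 12 + 3 + 12 + 12 + 8 = 74.
The next one must give 13 of some type, so 74 + 1 = 75.

75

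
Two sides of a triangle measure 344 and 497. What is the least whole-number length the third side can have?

154

The third side must exceed |344 − 497| = 153.
The smallest integer above 153 is 154.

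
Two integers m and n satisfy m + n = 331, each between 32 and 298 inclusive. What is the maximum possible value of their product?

With m + n fixed, mn peaks when the two are closest together.
Taking m = 165 and n = 166 (both in [32, 298]) gives mn = 27390.

27390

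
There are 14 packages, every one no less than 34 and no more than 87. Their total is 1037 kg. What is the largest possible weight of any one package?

87

To make one package as large as possible, make the other 13 as small as possible.
The other 13 contribute at least 13 × 34 = 442, leaving at most 1037 − 442 = 595.
But each package is capped at 87, so the maximum is 87.
Achievable: one at 87 and the other 13 totalling 950, which fits since 13 × 34 ≤ 950 ≤ 13 × 87.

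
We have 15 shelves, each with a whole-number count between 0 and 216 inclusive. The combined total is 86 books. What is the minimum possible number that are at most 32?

If only k of them are at most 32, the other 15 − k are at least 33, so the total is at least (15 − k)·33 + k·0.
This is ≤ 86, so (15 − k)·33 + 0k ≤ 86, which gives k ≥ 13.
Exactly 13 works: 13 values at 0 and 2 at 33 total 66; raise one of the low values by 20 (still ≤ 32) to hit 86.

13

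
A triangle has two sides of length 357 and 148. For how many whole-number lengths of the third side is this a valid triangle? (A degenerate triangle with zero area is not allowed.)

The triangle inequality gives |357 − 148| < c < 357 + 148, i.e. 209 < c < 505.
So c can be any integer from 210 to 504: 295 values.

295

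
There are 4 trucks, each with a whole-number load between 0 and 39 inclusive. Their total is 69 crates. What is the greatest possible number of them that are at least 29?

Suppose k of them are at least 29. Those contribute at least 29 each and the other 4 − k at least 0 each.
So the total is at least 29k + 0(4 − k) = 0 + 29k. This must be ≤ 69, giving k ≤ 2.
k = 2 is achieved by 2 values at 29 and 2 at 0, total 58; add 11 to one value (staying below 29) to reach 69.

2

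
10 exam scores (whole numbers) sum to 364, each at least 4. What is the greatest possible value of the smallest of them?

36

The average is 364/10 < 37, so some value is ≤ 36.
Taking 6 copies of 36 and 4 copies of 37 gives exactly 364, so 36 is attained.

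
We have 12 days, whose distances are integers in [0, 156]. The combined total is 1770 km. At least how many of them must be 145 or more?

If only k of them are at least 145, the other 12 − k are at most 144, so the total is at most k·156 + (12 − k)·144.
This must reach 1770, so k·156 + (12 − k)·144 ≥ 1770, giving k ≥ 4.
Exactly 4 works: 4 values at 156 and 8 at 144 total 1776; lower one of the high values by 6 (still ≥ 145) to hit 1770.

4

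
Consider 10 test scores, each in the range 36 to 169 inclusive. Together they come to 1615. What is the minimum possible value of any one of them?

94

To make one score as small as possible, make the other 9 as large as possible.
The other 9 contribute at most 9 × 169 = 1521, leaving at least 1615 − 1521 = 94.
Since 94 ≥ 36, this is achievable: one at 94 and 9 at 169.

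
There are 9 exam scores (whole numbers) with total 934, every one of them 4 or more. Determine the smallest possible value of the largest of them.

The average is 934/9 > 103, so not all 9 can be 103 or less; the largest is ≥ 104.
Achievable: 7 of them at 104 and 2 at 103 total 934.

104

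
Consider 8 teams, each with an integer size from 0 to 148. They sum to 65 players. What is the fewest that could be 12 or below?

Let j be the number exceeding 12. Then the total is ≥ 13·j + 0·(8 − j) = 0 + 13j.
So 13j ≤ 65 and j ≤ 5; hence at least 8 − 5 = 3 are ≤ 12.
Exactly 3 works: 3 values at 0 and 5 at 13 total 65.

3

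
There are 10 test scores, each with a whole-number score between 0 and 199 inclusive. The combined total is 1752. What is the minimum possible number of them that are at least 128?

If only k of them are at least 128, the other 10 − k are at most 127, so the total is at most k·199 + (10 − k)·127.
This must reach 1752, so k·199 + (10 − k)·127 ≥ 1752, giving k ≥ 7.
Exactly 7 works: 7 values at 199 and 3 at 127 total 1774; lower one of the high values by 22 (still ≥ 128) to hit 1752.

7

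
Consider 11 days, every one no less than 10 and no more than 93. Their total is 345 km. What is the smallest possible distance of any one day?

10

To make one day as small as possible, make the other 10 as large as possible.
The other 10 can take up 10 × 93 = 930 ≥ 345 − 10, so one day can sit at its floor of 10.
Achievable: one at 10 and the other 10 totalling 335, which fits since 10 × 10 ≤ 335 ≤ 10 × 93.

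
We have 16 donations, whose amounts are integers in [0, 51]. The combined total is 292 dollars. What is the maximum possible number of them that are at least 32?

9

With k values at 32 or above and the rest at least 0, the sum is at least 0 + 32k.
Since the sum is 292, we need 32k ≤ 292, i.e. k ≤ 9.
k = 9 is achieved by 9 values at 32 and 7 at 0, total 288; add 4 to one value (staying below 32) to reach 292.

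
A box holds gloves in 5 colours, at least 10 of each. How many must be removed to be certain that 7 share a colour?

You could draw 6 of every colour without reaching 7 of any — 30 in all.
One more forces 7 of some colour, so 30 + 1 = 31.

31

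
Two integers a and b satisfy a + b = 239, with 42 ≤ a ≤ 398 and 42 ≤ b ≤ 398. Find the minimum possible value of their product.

ab = a(239 − a) is concave in a, so over [42, 197] it is minimized at an endpoint.
At the endpoint a = 42, b = 239 − 42 = 197, so ab = 42 × 197 = 8274.

8274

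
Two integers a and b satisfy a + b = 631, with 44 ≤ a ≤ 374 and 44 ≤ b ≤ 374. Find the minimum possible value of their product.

For a fixed sum, ab is smallest when a and b are as far apart as possible.
The extreme feasible split is a = 257, b = 374, giving ab = 96118.

96118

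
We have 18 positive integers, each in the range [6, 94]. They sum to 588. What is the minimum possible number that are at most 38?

4

Let j be the number exceeding 38. Then the total is ≥ 39·j + 6·(18 − j) = 108 + 33j.
So 33j ≤ 480 and j ≤ 14; hence at least 18 − 14 = 4 are ≤ 38.
Exactly 4 works: 4 values at 6 and 14 at 39 total 570; raise one of the low values by 18 (still ≤ 38) to hit 588.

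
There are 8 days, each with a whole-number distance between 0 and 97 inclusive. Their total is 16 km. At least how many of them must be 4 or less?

Let j be the number exceeding 4. Then the total is ≥ 5·j + 0·(8 − j) = 0 + 5j.
So 5j ≤ 16 and j ≤ 3; hence at least 8 − 3 = 5 are ≤ 4.
Exactly 5 works: 5 values at 0 and 3 at 5 total 15; raise one of the low values by 1 (still ≤ 4) to hit 16.

5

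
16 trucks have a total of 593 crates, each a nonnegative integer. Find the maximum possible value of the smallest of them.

If every one of the 16 were at least 38, the total would be at least 16 × 38 = 608 > 593.
Equality holds with 15 values of 37 and 1 value of 38.

37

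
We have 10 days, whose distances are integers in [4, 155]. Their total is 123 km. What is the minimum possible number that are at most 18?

5

If only k of them are at most 18, the other 10 − k are at least 19, so the total is at least (10 − k)·19 + k·4.
This is ≤ 123, so (10 − k)·19 + 4k ≤ 123, which gives k ≥ 5.
Exactly 5 works: 5 values at 4 and 5 at 19 total 115; raise one of the low values by 8 (still ≤ 18) to hit 123.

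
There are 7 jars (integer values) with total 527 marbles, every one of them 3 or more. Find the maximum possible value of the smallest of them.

75

The average is 527/7 < 76, so some value is ≤ 75.
Equality holds with 5 values of 75 and 2 values of 76.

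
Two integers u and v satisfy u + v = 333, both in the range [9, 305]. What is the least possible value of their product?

8540

For a fixed sum, uv is smallest when u and v are as far apart as possible.
At the endpoint u = 28, v = 333 − 28 = 305, so uv = 28 × 305 = 8540.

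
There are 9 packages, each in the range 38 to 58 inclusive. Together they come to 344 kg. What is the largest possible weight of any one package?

40

To make one package as large as possible, make the other 8 as small as possible.
The other 8 contribute at least 8 × 38 = 304, leaving at most 344 − 304 = 40.
Since 40 ≤ 58, this is achievable: one at 40 and 8 at 38.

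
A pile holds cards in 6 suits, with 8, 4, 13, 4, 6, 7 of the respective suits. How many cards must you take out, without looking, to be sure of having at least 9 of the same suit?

38

In the worst case you take as many as possible of each suit without reaching 9: 8 + 4 + 8 + 4 + 6 + 7 = 37.
The next one must give 9 of some suit, so 37 + 1 = 38.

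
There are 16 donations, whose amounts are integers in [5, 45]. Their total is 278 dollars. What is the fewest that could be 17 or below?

1

Each value above 17 is at least 18, contributing at least 18 − 5 = 13 above the floor 5.
The sum exceeds the floor total 80 by 198, so at most ⌊198/13⌋ = 15 exceed 17, and at least 1 are ≤ 17.
Exactly 1 works: 1 value at 5 and 15 at 18 total 275; raise one of the low values by 3 (still ≤ 17) to hit 278.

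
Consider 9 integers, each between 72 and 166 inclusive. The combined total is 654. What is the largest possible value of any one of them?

78

To make one integer as large as possible, make the other 8 as small as possible.
The other 8 contribute at least 8 × 72 = 576, leaving at most 654 − 576 = 78.
Since 78 ≤ 166, this is achievable: one at 78 and 8 at 72.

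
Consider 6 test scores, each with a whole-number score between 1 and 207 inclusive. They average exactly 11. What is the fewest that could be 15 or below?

The total is 6 × 11 = 66.
Each value above 15 is at least 16, contributing at least 16 − 1 = 15 above the floor 1.
The sum exceeds the floor total 6 by 60, so at most ⌊60/15⌋ = 4 exceed 15, and at least 2 are ≤ 15.
Exactly 2 works: 2 values at 1 and 4 at 16 total 66.

2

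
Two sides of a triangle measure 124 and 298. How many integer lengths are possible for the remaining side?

247

The triangle inequality gives |124 − 298| < c < 124 + 298, i.e. 174 < c < 422.
So c can be any integer from 175 to 421: 247 values.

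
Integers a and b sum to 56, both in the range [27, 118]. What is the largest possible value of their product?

784

ab = a(56 − a) is maximized when a is as near 56/2 as the bounds allow.
Taking a = 28 and b = 28 (both in [27, 118]) gives ab = 784.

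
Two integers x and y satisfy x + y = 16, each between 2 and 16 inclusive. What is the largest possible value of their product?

For a fixed sum, the product xy is largest when x and y are as close as possible.
Taking x = 8 and y = 8 (both in [2, 16]) gives xy = 64.

64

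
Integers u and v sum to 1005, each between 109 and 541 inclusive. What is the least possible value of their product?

Since u + v is fixed, pushing one of them to its bound minimizes the product.
The extreme feasible split is u = 464, v = 541, giving uv = 251024.

251024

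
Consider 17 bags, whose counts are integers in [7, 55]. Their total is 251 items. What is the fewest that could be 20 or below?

Each value above 20 is at least 21, contributing at least 21 − 7 = 14 above the floor 7.
The sum exceeds the floor total 119 by 132, so at most ⌊132/14⌋ = 9 exceed 20, and at least 8 are ≤ 20.
Exactly 8 works: 8 values at 7 and 9 at 21 total 245; raise one of the low values by 6 (still ≤ 20) to hit 251.

8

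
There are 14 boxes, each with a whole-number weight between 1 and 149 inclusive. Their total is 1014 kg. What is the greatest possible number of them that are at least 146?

6

Suppose k of them are at least 146. Those contribute at least 146 each and the other 14 − k at least 1 each.
So the total is at least 146k + 1(14 − k) = 14 + 145k. This must be ≤ 1014, giving k ≤ 6.
k = 6 is achieved by 6 values at 146 and 8 at 1, total 884; add 130 to one value (staying below 146) to reach 1014.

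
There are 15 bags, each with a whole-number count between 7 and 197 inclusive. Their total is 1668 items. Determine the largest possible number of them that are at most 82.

Each value at 82 or below falls at least 197 − 82 = 115 short of the ceiling 197.
The ceiling total is 15 × 197 = 2955, and we need 1668, so at most ⌊(2955 − 1668)/115⌋ = 11 can be that low.
k = 11 is achieved by 11 values at 82 and 4 at 197, total 1690; lower one of the 197's by 22 (still > 82) to reach 1668.

11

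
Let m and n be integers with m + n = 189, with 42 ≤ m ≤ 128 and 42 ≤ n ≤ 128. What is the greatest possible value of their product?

8930

With m + n fixed, mn peaks when the two are closest together.
Taking m = 94 and n = 95 (both in [42, 128]) gives mn = 8930.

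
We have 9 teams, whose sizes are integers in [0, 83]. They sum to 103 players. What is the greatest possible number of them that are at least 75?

1

If k of the values are ≥ 75, the total is ≥ 75k + 0(9 − k).
Setting 75k + 0(9 − k) ≤ 103 gives 75k ≤ 103, so k ≤ 1.
k = 1 is achieved by 1 value at 75 and 8 at 0, total 75; add 28 to one value (staying below 75) to reach 103.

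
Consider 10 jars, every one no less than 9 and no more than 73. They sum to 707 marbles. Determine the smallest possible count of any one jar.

50

Minimizing one value means maximizing the remaining 9.
The other 9 contribute at most 9 × 73 = 657, leaving at least 707 − 657 = 50.
Since 50 ≥ 9, this is achievable: one at 50 and 9 at 73.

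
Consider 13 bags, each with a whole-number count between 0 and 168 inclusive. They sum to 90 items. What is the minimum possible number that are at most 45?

If only k of them are at most 45, the other 13 − k are at least 46, so the total is at least (13 − k)·46 + k·0.
This is ≤ 90, so (13 − k)·46 + 0k ≤ 90, which gives k ≥ 12.
Exactly 12 works: 12 values at 0 and 1 at 46 total 46; raise one of the low values by 44 (still ≤ 45) to hit 90.

12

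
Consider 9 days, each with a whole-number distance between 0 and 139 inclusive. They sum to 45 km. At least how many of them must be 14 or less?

Each value above 14 is at least 15, contributing at least 15 − 0 = 15 above the floor 0.
The sum exceeds the floor total 0 by 45, so at most ⌊45/15⌋ = 3 exceed 14, and at least 6 are ≤ 14.
Exactly 6 works: 6 values at 0 and 3 at 15 total 45.

6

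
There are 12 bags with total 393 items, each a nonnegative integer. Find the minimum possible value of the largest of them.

33

The average is 393/12 > 32, so not all 12 can be 32 or less; the largest is ≥ 33.
Equality holds with 9 values of 33 and 3 values of 32.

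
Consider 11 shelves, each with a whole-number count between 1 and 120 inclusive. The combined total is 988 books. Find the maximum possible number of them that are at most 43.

Suppose k of them are at most 43. Those contribute at most 43 each and the rest at most 120 each.
So the total is at most 43k + 120(11 − k) = 1320 − 77k. This must still be ≥ 988, so k ≤ 4.
k = 4 is achieved by 4 values at 43 and 7 at 120, total 1012; lower one of the 120's by 24 (still > 43) to reach 988.

4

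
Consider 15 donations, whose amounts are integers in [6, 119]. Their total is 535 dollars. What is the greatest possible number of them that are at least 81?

5

Suppose k of them are at least 81. Those contribute at least 81 each and the other 15 − k at least 6 each.
So the total is at least 81k + 6(15 − k) = 90 + 75k. This must be ≤ 535, giving k ≤ 5.
k = 5 is achieved by 5 values at 81 and 10 at 6, total 465; add 70 to one value (staying below 81) to reach 535.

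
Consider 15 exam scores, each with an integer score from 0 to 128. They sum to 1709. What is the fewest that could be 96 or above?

9

If only k of them are at least 96, the other 15 − k are at most 95, so the total is at most k·128 + (15 − k)·95.
This must reach 1709, so k·128 + (15 − k)·95 ≥ 1709, giving k ≥ 9.
Exactly 9 works: 9 values at 128 and 6 at 95 total 1722; lower one of the high values by 13 (still ≥ 96) to hit 1709.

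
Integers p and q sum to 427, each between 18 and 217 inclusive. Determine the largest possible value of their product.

For a fixed sum, the product pq is largest when p and q are as close as possible.
Taking p = 213 and q = 214 (both in [18, 217]) gives pq = 45582.

45582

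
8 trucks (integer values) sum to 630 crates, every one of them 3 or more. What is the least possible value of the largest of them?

79

The average is 630/8 > 78, so not all 8 can be 78 or less; the largest is ≥ 79.
Taking 2 copies of 78 and 6 copies of 79 gives exactly 630, so 79 is attained.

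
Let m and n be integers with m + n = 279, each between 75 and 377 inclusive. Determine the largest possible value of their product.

mn = m(279 − m) is maximized when m is as near 279/2 as the bounds allow.
Taking m = 139 and n = 140 (both in [75, 377]) gives mn = 19460.

19460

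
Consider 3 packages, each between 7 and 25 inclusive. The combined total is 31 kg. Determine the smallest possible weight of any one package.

To make one package as small as possible, make the other 2 as large as possible.
The other 2 can take up 2 × 25 = 50 ≥ 31 − 7, so one package can sit at its floor of 7.
Achievable: one at 7 and the other 2 totalling 24, which fits since 2 × 7 ≤ 24 ≤ 2 × 25.

7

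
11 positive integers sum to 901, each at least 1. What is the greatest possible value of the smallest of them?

If every one of the 11 were at least 82, the total would be at least 11 × 82 = 902 > 901.
Equality holds with 1 value of 81 and 10 values of 82.

81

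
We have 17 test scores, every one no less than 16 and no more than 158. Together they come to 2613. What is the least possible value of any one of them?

85

To make one score as small as possible, make the other 16 as large as possible.
The other 16 contribute at most 16 × 158 = 2528, leaving at least 2613 − 2528 = 85.
Since 85 ≥ 16, this is achievable: one at 85 and 16 at 158.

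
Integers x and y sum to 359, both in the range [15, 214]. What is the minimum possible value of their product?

For a fixed sum, xy is smallest when x and y are as far apart as possible.
At the endpoint x = 145, y = 359 − 145 = 214, so xy = 145 × 214 = 31030.

31030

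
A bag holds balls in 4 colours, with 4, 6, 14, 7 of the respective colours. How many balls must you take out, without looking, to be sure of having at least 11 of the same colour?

In the worst case you take as many as possible of each colour without reaching 11: 4 + 6 + 10 + 7 = 27.
The next one must give 11 of some colour, so 27 + 1 = 28.

28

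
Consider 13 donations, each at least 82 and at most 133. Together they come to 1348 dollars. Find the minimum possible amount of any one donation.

82

Minimizing one value means maximizing the remaining 12.
The other 12 can take up 12 × 133 = 1596 ≥ 1348 − 82, so one donation can sit at its floor of 82.
Achievable: one at 82 and the other 12 totalling 1266, which fits since 12 × 82 ≤ 1266 ≤ 12 × 133.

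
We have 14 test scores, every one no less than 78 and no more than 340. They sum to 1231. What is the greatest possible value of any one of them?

217

Maximizing one value means minimizing the remaining 13.
The other 13 contribute at least 13 × 78 = 1014, leaving at most 1231 − 1014 = 217.
Since 217 ≤ 340, this is achievable: one at 217 and 13 at 78.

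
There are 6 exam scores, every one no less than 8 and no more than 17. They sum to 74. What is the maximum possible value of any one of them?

17

To make one score as large as possible, make the other 5 as small as possible.
The other 5 contribute at least 5 × 8 = 40, leaving at most 74 − 40 = 34.
But each score is capped at 17, so the maximum is 17.
Achievable: one at 17 and the other 5 totalling 57, which fits since 5 × 8 ≤ 57 ≤ 5 × 17.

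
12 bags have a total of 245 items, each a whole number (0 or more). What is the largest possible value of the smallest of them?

The 12 values sum to 245, so their minimum is at most ⌊245/12⌋ = 20.
Equality holds with 7 values of 20 and 5 values of 21.

20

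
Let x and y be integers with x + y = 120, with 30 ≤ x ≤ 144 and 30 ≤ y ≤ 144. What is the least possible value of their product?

2700

xy = x(120 − x) is concave in x, so over [30, 90] it is minimized at an endpoint.
The extreme feasible split is x = 30, y = 90, giving xy = 2700.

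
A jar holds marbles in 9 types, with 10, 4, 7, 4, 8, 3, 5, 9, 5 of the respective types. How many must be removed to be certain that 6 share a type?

In the worst case you take as many as possible of each type without reaching 6: 5 + 4 + 5 + 4 + 5 + 3 + 5 + 5 + 5 = 41.
The next one must give 6 of some type, so 41 + 1 = 42.

42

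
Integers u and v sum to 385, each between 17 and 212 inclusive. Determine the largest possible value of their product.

37056

With u + v fixed, uv peaks when the two are closest together.
Taking u = 192 and v = 193 (both in [17, 212]) gives uv = 37056.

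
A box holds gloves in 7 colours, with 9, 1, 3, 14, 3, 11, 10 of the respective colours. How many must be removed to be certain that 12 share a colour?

In the worst case you take as many as possible of each colour without reaching 12: 9 + 1 + 3 + 11 + 3 + 11 + 10 = 48.
The next one must give 12 of some colour, so 48 + 1 = 49.

49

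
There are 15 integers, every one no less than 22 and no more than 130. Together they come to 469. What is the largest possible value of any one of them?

To make one integer as large as possible, make the other 14 as small as possible.
The other 14 contribute at least 14 × 22 = 308, leaving at most 469 − 308 = 161.
But each integer is capped at 130, so the maximum is 130.
Achievable: one at 130 and the other 14 totalling 339, which fits since 14 × 22 ≤ 339 ≤ 14 × 130.

130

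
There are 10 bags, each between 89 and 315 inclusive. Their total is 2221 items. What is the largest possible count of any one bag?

315

Maximizing one value means minimizing the remaining 9.
The other 9 contribute at least 9 × 89 = 801, leaving at most 2221 − 801 = 1420.
But each bag is capped at 315, so the maximum is 315.
Achievable: one at 315 and the other 9 totalling 1906, which fits since 9 × 89 ≤ 1906 ≤ 9 × 315.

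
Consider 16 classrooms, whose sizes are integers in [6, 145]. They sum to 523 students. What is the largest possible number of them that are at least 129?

3

If k of the values are ≥ 129, the total is ≥ 129k + 6(16 − k).
Setting 129k + 6(16 − k) ≤ 523 gives 123k ≤ 427, so k ≤ 3.
k = 3 is achieved by 3 values at 129 and 13 at 6, total 465; add 58 to one value (staying below 129) to reach 523.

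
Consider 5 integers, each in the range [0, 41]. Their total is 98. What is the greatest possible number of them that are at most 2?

Suppose k of them are at most 2. Those contribute at most 2 each and the rest at most 41 each.
So the total is at most 2k + 41(5 − k) = 205 − 39k. This must still be ≥ 98, so k ≤ 2.
k = 2 is achieved by 2 values at 2 and 3 at 41, total 127; lower one of the 41's by 29 (still > 2) to reach 98.

2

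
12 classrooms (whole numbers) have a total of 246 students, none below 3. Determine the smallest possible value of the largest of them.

21

Some value must be at least ⌈246/12⌉ = 21, since 12 × 20 = 240 < 246.
Equality holds with 6 values of 21 and 6 values of 20.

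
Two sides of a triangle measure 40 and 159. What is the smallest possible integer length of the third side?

The third side must exceed |40 − 159| = 119.
The smallest integer above 119 is 120.

120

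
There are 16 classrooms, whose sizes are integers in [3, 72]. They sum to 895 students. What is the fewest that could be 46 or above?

7

Each value short of 46 is at most 45, costing at least 72 − 45 = 27 against the maximum total of 1152.
We can afford to lose at most 1152 − 895 = 257, so at most ⌊257/27⌋ = 9 fall short, and at least 7 are ≥ 46.
Exactly 7 works: 7 values at 72 and 9 at 45 total 909; lower one of the high values by 14 (still ≥ 46) to hit 895.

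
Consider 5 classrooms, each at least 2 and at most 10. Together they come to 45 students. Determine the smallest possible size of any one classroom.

To make one classroom as small as possible, make the other 4 as large as possible.
The other 4 contribute at most 4 × 10 = 40, leaving at least 45 − 40 = 5.
Since 5 ≥ 2, this is achievable: one at 5 and 4 at 10.

5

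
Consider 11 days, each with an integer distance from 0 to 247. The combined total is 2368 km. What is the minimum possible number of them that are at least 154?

If only k of them are at least 154, the other 11 − k are at most 153, so the total is at most k·247 + (11 − k)·153.
This must reach 2368, so k·247 + (11 − k)·153 ≥ 2368, giving k ≥ 8.
Exactly 8 works: 8 values at 247 and 3 at 153 total 2435; lower one of the high values by 67 (still ≥ 154) to hit 2368.

8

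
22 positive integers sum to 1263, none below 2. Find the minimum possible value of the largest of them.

Some value must be at least ⌈1263/22⌉ = 58, since 22 × 57 = 1254 < 1263.
Equality holds with 9 values of 58 and 13 values of 57.

58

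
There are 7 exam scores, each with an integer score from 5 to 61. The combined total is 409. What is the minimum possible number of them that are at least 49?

6

Each value short of 49 is at most 48, costing at least 61 − 48 = 13 against the maximum total of 427.
We can afford to lose at most 427 − 409 = 18, so at most ⌊18/13⌋ = 1 fall short, and at least 6 are ≥ 49.
Exactly 6 works: 6 values at 61 and 1 at 48 total 414; lower one of the high values by 5 (still ≥ 49) to hit 409.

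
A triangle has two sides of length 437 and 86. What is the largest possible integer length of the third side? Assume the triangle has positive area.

The third side must be less than 437 + 86 = 523.
The largest integer below 523 is 522.

522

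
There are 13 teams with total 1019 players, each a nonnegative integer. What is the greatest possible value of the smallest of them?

78

If every one of the 13 were at least 79, the total would be at least 13 × 79 = 1027 > 1019.
Taking 8 copies of 78 and 5 copies of 79 gives exactly 1019, so 78 is attained.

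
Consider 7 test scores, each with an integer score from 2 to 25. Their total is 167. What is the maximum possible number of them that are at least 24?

With k values at 24 or above and the rest at least 2, the sum is at least 14 + 22k.
Since the sum is 167, we need 22k ≤ 153, i.e. k ≤ 6.
k = 6 is achieved by 6 values at 24 and 1 at 2, total 146; add 21 to one value (staying below 24) to reach 167.

6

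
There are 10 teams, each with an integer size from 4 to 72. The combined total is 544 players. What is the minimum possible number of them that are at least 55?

If only k of them are at least 55, the other 10 − k are at most 54, so the total is at most k·72 + (10 − k)·54.
This must reach 544, so k·72 + (10 − k)·54 ≥ 544, giving k ≥ 1.
Exactly 1 works: 1 value at 72 and 9 at 54 total 558; lower one of the high values by 14 (still ≥ 55) to hit 544.

1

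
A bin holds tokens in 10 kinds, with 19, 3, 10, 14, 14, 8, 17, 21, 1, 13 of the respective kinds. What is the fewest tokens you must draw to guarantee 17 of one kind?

112

In the worst case you take as many as possible of each kind without reaching 17: 16 + 3 + 10 + 14 + 14 + 8 + 16 + 16 + 1 + 13 = 111.
The next one must give 17 of some kind, so 111 + 1 = 112.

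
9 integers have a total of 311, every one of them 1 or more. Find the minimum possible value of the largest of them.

35

The 9 values sum to 311, so their maximum is at least ⌈311/9⌉ = 35.
Equality holds with 5 values of 35 and 4 values of 34.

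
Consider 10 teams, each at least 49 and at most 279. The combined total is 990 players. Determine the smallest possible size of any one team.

49

To make one team as small as possible, make the other 9 as large as possible.
The other 9 can take up 9 × 279 = 2511 ≥ 990 − 49, so one team can sit at its floor of 49.
Achievable: one at 49 and the other 9 totalling 941, which fits since 9 × 49 ≤ 941 ≤ 9 × 279.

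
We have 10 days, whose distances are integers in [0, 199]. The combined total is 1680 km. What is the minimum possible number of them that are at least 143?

Suppose at most 10 − j of them reach 143; then j values are ≤ 142 and the rest ≤ 199.
The total is then ≤ 142·j + 199·(10 − j) = 1990 − 57j. For this to be ≥ 1680 we need j ≤ 5, so at least 10 − 5 = 5 must reach 143.
Exactly 5 works: 5 values at 199 and 5 at 142 total 1705; lower one of the high values by 25 (still ≥ 143) to hit 1680.

5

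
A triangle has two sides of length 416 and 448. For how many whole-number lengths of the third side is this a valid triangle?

The triangle inequality gives |416 − 448| < c < 416 + 448, i.e. 32 < c < 864.
So c can be any integer from 33 to 863: 831 values.

831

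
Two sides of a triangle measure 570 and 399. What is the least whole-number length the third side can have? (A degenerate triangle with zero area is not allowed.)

172

The third side must exceed |570 − 399| = 171.
The smallest integer above 171 is 172.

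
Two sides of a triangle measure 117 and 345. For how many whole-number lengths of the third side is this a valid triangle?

233

The triangle inequality gives |117 − 345| < c < 117 + 345, i.e. 228 < c < 462.
So c can be any integer from 229 to 461: 233 values.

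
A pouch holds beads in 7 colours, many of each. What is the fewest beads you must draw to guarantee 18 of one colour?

120

In the worst case you draw 17 of each of the 7 colours: 7 × 17 = 119.
One more forces 18 of some colour, so 119 + 1 = 120.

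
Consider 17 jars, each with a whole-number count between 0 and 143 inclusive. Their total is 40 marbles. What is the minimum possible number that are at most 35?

Let j be the number exceeding 35. Then the total is ≥ 36·j + 0·(17 − j) = 0 + 36j.
So 36j ≤ 40 and j ≤ 1; hence at least 17 − 1 = 16 are ≤ 35.
Exactly 16 works: 16 values at 0 and 1 at 36 total 36; raise one of the low values by 4 (still ≤ 35) to hit 40.

16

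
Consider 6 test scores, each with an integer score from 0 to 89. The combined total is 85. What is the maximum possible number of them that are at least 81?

1

With k values at 81 or above and the rest at least 0, the sum is at least 0 + 81k.
Since the sum is 85, we need 81k ≤ 85, i.e. k ≤ 1.
k = 1 is achieved by 1 value at 81 and 5 at 0, total 81; add 4 to one value (staying below 81) to reach 85.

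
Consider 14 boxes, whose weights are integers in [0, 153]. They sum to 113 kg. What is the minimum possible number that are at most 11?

5

Let j be the number exceeding 11. Then the total is ≥ 12·j + 0·(14 − j) = 0 + 12j.
So 12j ≤ 113 and j ≤ 9; hence at least 14 − 9 = 5 are ≤ 11.
Exactly 5 works: 5 values at 0 and 9 at 12 total 108; raise one of the low values by 5 (still ≤ 11) to hit 113.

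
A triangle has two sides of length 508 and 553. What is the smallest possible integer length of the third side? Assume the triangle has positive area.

The third side must exceed |508 − 553| = 45.
The smallest integer above 45 is 46.

46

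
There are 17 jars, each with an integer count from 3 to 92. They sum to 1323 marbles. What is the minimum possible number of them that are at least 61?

10

If only k of them are at least 61, the other 17 − k are at most 60, so the total is at most k·92 + (17 − k)·60.
This must reach 1323, so k·92 + (17 − k)·60 ≥ 1323, giving k ≥ 10.
Exactly 10 works: 10 values at 92 and 7 at 60 total 1340; lower one of the high values by 17 (still ≥ 61) to hit 1323.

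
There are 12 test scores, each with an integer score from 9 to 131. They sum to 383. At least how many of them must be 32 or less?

Let j be the number exceeding 32. Then the total is ≥ 33·j + 9·(12 − j) = 108 + 24j.
So 24j ≤ 275 and j ≤ 11; hence at least 12 − 11 = 1 are ≤ 32.
Exactly 1 works: 1 value at 9 and 11 at 33 total 372; raise one of the low values by 11 (still ≤ 32) to hit 383.

1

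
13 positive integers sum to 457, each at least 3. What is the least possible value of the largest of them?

36

The average is 457/13 > 35, so not all 13 can be 35 or less; the largest is ≥ 36.
Equality holds with 2 values of 36 and 11 values of 35.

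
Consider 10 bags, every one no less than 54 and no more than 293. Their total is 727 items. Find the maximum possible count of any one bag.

241

Maximizing one value means minimizing the remaining 9.
The other 9 contribute at least 9 × 54 = 486, leaving at most 727 − 486 = 241.
Since 241 ≤ 293, this is achievable: one at 241 and 9 at 54.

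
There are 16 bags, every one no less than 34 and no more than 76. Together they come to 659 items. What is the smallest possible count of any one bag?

Minimizing one value means maximizing the remaining 15.
The other 15 can take up 15 × 76 = 1140 ≥ 659 − 34, so one bag can sit at its floor of 34.
Achievable: one at 34 and the other 15 totalling 625, which fits since 15 × 34 ≤ 625 ≤ 15 × 76.

34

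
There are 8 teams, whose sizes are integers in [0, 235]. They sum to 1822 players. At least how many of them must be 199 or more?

Each value short of 199 is at most 198, costing at least 235 − 198 = 37 against the maximum total of 1880.
We can afford to lose at most 1880 − 1822 = 58, so at most ⌊58/37⌋ = 1 fall short, and at least 7 are ≥ 199.
Exactly 7 works: 7 values at 235 and 1 at 198 total 1843; lower one of the high values by 21 (still ≥ 199) to hit 1822.

7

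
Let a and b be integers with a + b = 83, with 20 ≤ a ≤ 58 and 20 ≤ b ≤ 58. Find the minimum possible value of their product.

1450

Since a + b is fixed, pushing one of them to its bound minimizes the product.
The extreme feasible split is a = 25, b = 58, giving ab = 1450.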